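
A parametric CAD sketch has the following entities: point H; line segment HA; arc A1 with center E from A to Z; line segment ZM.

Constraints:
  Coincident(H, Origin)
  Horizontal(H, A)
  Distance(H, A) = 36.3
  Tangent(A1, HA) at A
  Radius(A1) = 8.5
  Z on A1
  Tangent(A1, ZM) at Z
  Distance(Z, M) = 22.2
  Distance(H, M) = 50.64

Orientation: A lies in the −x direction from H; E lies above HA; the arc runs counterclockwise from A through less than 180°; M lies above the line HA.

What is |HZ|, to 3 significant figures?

31.4

Checks: |EZ| = 8.500 ✓; ∠(EZ, ZM) = 90.00° ✓; |ZM| = 22.20 ✓; |HM| = 50.64 ✓.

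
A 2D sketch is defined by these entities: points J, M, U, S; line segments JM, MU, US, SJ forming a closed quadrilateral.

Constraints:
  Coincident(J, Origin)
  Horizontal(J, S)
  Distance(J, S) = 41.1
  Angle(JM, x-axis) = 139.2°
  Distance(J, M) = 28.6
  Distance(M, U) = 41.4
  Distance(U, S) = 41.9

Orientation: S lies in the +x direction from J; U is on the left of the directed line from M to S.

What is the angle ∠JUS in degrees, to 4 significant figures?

61.68°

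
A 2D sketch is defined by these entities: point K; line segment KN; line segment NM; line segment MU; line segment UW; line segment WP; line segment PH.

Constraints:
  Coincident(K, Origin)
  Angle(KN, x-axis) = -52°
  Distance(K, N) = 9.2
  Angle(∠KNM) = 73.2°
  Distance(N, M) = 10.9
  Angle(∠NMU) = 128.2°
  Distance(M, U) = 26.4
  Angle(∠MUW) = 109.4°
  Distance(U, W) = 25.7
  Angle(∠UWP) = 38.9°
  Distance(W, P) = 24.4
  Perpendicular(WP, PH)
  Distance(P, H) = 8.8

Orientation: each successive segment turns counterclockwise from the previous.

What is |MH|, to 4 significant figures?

19.21

K is at the origin; KN runs at -52.0° with length 9.2, so N = (5.664, -7.250). ∠KNM = 73.2° gives NM at 54.80° from the x-axis; with |NM| = 10.9, M = (11.95, 1.657). ∠NMU = 128.2° gives MU at 106.6° from the x-axis; with |MU| = 26.4, U = (4.405, 26.96). ∠MUW = 109.4° gives UW at 177.2° from the x-axis; with |UW| = 25.7, W = (-21.26, 28.21). ∠UWP = 38.9° gives WP at -41.70° from the x-axis; with |WP| = 24.4, P = (-3.046, 11.98). WP is perpendicular to PH, so PH runs at 48.30°; with |PH| = 8.8, H = (2.808, 18.55). Then |MH| = |H − M| = 19.21.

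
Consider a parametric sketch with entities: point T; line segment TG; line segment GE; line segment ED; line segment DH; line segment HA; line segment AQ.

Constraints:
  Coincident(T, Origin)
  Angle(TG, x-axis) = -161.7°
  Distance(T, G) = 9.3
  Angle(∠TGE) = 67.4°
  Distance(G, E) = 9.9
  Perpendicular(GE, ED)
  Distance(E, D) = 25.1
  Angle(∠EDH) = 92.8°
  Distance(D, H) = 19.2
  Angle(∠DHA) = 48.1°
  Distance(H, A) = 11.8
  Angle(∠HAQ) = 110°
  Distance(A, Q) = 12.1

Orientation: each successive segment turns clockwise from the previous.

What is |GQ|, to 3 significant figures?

22.9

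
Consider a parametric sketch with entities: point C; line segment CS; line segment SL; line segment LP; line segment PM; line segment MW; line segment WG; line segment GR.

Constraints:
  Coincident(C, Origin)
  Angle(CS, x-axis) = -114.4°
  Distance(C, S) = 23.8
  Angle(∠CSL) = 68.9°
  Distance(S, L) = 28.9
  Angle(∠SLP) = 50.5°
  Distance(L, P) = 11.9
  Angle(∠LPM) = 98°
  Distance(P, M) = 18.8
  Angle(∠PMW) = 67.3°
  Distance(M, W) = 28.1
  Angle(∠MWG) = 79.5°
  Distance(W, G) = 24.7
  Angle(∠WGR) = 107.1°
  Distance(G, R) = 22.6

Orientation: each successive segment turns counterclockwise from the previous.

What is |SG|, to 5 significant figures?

39.003

C is at the origin; CS runs at -114.4° with length 23.8, so S = (-9.8319, -21.674). ∠CSL = 68.9° gives SL at -3.3000° from the x-axis; with |SL| = 28.9, L = (19.020, -23.338). ∠SLP = 50.5° gives LP at 126.20° from the x-axis; with |LP| = 11.9, P = (11.992, -13.735). ∠LPM = 98.0° gives PM at -151.80° from the x-axis; with |PM| = 18.8, M = (-4.5765, -22.619). ∠PMW = 67.3° gives MW at -39.100° from the x-axis; with |MW| = 28.1, W = (17.230, -40.341). ∠MWG = 79.5° gives WG at 61.400° from the x-axis; with |WG| = 24.7, G = (29.054, -18.655). Then |SG| = |G − S| = 39.003.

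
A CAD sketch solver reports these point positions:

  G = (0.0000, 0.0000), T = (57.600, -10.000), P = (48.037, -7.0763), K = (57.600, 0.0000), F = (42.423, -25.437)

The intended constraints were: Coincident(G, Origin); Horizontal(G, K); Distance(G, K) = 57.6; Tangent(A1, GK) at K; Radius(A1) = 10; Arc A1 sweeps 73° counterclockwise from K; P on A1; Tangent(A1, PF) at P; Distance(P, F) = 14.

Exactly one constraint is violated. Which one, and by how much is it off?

Distance(P, F) = 14 — off by 5.20.

G = (0.00, 0.00) ✓; G.y = 0.00, K.y = 0.00 ✓; |GK| = 57.60 ✓; ∠(TK, KG) = 90.00° ✓; |TK| = 10.00 ✓; bearing(T→P) − bearing(T→K) = 73.00° ✓; |TP| = 10.00 ✓; ∠(TP, PF) = 90.00° ✓; |PF| = 19.20 ✗.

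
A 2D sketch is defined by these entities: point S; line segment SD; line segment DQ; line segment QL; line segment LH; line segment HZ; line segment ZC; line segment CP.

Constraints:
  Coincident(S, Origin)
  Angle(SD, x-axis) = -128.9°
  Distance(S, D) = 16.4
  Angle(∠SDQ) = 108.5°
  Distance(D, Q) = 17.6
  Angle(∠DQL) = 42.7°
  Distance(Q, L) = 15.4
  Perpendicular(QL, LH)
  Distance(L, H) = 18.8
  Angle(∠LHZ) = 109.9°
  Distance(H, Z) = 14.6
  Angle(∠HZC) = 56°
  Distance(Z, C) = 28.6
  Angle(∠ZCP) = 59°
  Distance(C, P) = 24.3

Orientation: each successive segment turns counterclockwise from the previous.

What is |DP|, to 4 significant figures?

12.92

∠HZC = 56.0° gives ZC at 4.000° from the x-axis; with |ZC| = 28.6, C = (4.606, -19.78). ∠ZCP = 59.0° gives CP at 125.0° from the x-axis; with |CP| = 24.3, P = (-9.332, 0.1244). Then |DP| = |P − D| = 12.92.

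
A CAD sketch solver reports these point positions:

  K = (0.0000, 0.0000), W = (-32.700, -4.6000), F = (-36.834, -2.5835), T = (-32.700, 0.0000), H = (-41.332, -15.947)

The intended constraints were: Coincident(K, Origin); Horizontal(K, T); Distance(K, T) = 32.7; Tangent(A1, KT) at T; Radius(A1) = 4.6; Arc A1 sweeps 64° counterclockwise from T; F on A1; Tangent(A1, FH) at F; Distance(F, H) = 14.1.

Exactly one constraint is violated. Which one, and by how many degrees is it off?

Tangent(A1, FH) at F — off by 7.40°.

K = (0.00, 0.00) ✓; K.y = 0.00, T.y = 0.00 ✓; |KT| = 32.70 ✓; ∠(WT, TK) = 90.00° ✓; |WT| = 4.600 ✓; bearing(W→F) − bearing(W→T) = 64.00° ✓; |WF| = 4.600 ✓; ∠(WF, FH) = 82.60° ✗; |FH| = 14.10 ✓.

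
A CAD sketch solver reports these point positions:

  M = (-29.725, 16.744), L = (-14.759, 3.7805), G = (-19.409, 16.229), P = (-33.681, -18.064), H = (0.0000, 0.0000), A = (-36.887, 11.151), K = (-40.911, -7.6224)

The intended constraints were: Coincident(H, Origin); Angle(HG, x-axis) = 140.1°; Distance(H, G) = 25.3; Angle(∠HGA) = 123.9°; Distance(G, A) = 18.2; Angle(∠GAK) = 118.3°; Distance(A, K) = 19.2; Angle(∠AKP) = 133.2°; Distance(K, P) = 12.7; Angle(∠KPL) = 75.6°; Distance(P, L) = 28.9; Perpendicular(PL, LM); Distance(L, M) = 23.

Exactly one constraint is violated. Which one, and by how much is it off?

Distance(L, M) = 23 — off by 3.20.

H = (0.00, 0.00) ✓; HG at 140.1° ✓; |HG| = 25.30 ✓; ∠HGA = 123.9° ✓; |GA| = 18.20 ✓; ∠GAK = 118.3° ✓; |AK| = 19.20 ✓; ∠AKP = 133.2° ✓; |KP| = 12.70 ✓; ∠KPL = 75.60° ✓; |PL| = 28.90 ✓; ∠(PL, LM) = 90.00° ✓; |LM| = 19.80 ✗.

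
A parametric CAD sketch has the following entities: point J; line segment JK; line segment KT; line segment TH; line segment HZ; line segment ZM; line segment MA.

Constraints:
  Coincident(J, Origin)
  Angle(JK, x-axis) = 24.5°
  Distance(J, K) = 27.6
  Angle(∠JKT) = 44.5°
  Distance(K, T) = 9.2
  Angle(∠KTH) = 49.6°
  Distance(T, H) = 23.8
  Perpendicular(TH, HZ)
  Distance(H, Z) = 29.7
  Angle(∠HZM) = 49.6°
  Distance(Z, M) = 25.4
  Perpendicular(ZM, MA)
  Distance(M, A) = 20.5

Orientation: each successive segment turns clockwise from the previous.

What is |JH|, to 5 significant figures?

25.940

∠JKT = 44.5° gives KT at -111.00° from the x-axis; with |KT| = 9.2, T = (21.818, 2.8566). ∠KTH = 49.6° gives TH at 118.60° from the x-axis; with |TH| = 23.8, H = (10.425, 23.753). Then |JH| = |H − J| = 25.940.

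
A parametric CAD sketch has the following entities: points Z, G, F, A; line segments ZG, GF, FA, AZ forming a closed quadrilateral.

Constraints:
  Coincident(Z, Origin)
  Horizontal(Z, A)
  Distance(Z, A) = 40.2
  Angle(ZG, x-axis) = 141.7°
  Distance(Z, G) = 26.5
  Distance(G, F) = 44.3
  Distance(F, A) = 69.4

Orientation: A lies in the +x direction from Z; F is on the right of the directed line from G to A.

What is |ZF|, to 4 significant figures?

36.33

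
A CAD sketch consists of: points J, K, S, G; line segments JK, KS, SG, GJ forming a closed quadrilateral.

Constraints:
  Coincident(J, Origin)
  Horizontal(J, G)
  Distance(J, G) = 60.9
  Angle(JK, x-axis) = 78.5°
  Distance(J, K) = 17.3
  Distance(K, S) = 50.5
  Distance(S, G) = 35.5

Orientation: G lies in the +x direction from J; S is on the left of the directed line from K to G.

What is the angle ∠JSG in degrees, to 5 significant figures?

72.492°

J is at the origin; JG is horizontal with |JG| = 60.9 and G in +x, so G = (60.9, 0). JK runs at 78.5° with |JK| = 17.3, so K = (3.4491, 16.953). S is determined by |KS| = 50.5 and |SG| = 35.5 together: it lies at the intersection of circle(K, 50.5) and circle(G, 35.5). With |KG| = 59.900, the foot of the radical line on KG is 40.718 from K and the perpendicular offset is √(50.5² − 40.718²) = 29.871. Taking the left-of-KG solution: S = (50.956, 34.079).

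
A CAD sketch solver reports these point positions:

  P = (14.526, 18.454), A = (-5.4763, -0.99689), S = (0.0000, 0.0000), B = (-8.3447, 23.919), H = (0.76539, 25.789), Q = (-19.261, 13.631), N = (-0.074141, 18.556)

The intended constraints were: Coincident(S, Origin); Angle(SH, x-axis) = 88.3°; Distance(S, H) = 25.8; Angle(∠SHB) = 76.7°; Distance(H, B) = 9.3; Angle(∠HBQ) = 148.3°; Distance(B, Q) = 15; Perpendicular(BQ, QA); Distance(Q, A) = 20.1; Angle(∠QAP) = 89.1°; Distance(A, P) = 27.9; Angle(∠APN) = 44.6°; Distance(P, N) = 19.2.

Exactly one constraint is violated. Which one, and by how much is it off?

Distance(P, N) = 19.2 — off by 4.60.

S = (0.00, 0.00) ✓; SH at 88.30° ✓; |SH| = 25.80 ✓; ∠SHB = 76.70° ✓; |HB| = 9.300 ✓; ∠HBQ = 148.3° ✓; |BQ| = 15.00 ✓; ∠(BQ, QA) = 90.00° ✓; |QA| = 20.10 ✓; ∠QAP = 89.10° ✓; |AP| = 27.90 ✓; ∠APN = 44.60° ✓; |PN| = 14.60 ✗.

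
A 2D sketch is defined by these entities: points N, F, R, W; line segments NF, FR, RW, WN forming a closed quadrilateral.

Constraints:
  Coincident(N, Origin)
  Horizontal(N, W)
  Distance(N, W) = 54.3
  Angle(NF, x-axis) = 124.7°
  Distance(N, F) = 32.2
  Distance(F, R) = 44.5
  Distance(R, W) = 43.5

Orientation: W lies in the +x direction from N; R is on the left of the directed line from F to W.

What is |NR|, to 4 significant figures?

41.67

N is at the origin; NW is horizontal with |NW| = 54.3 and W in +x, so W = (54.3, 0). NF runs at 124.7° with |NF| = 32.2, so F = (-18.33, 26.47). R is determined by |FR| = 44.5 and |RW| = 43.5 together: it lies at the intersection of circle(F, 44.5) and circle(W, 43.5). With |FW| = 77.30, the foot of the radical line on FW is 39.22 from F and the perpendicular offset is √(44.5² − 39.22²) = 21.02. Taking the left-of-FW solution: R = (25.72, 32.79).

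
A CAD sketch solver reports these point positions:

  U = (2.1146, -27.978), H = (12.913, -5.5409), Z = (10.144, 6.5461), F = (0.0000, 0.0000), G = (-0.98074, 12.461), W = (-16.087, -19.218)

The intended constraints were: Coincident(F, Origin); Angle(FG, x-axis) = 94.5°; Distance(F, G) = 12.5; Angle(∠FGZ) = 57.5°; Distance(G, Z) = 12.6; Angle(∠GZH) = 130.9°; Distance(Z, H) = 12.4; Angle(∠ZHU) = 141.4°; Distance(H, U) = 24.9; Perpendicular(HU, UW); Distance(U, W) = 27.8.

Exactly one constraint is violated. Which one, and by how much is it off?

Distance(U, W) = 27.8 — off by 7.60.

F = (0.00, 0.00) ✓; FG at 94.50° ✓; |FG| = 12.50 ✓; ∠FGZ = 57.50° ✓; |GZ| = 12.60 ✓; ∠GZH = 130.9° ✓; |ZH| = 12.40 ✓; ∠ZHU = 141.4° ✓; |HU| = 24.90 ✓; ∠(HU, UW) = 90.00° ✓; |UW| = 20.20 ✗.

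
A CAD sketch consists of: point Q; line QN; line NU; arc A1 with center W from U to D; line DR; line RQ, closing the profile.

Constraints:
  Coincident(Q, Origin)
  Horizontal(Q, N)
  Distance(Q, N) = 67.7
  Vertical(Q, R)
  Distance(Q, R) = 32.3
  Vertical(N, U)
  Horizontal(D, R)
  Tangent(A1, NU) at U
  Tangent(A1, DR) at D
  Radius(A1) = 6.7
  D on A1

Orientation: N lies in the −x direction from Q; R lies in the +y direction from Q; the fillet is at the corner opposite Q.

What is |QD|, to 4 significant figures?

69.02

Q is at the origin; QN is horizontal with |QN| = 67.7 and N on the −x side, so N = (-67.70, 0.000). QR is vertical with |QR| = 32.3 and R on the +y side, so R = (0.000, 32.30). The virtual corner opposite Q is at (-67.70, 32.30). Tangency of A1 to NU means the radius WU is perpendicular to NU and the tangent condition forces WD to be normal to DR, with radius 6.7, so the center W sits 6.7 in from both sides at W = (-61.00, 25.60). That places the tangent points at U = (-67.70, 25.60) on NU and D = (-61.00, 32.30) on DR. Then |QD| = |D − Q| = 69.02.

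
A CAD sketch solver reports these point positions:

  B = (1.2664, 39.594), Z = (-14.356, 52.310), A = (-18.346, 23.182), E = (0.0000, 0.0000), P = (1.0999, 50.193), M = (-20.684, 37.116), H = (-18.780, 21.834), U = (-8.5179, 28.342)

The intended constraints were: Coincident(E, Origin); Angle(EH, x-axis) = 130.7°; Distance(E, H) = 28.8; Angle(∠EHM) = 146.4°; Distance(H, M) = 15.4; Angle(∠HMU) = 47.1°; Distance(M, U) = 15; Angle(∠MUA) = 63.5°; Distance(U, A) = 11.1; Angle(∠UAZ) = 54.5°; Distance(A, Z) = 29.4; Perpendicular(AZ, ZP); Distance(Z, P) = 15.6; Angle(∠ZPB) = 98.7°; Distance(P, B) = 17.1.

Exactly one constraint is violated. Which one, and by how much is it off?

Distance(P, B) = 17.1 — off by 6.50.

E = (0.00, 0.00) ✓; EH at 130.7° ✓; |EH| = 28.80 ✓; ∠EHM = 146.4° ✓; |HM| = 15.40 ✓; ∠HMU = 47.10° ✓; |MU| = 15.00 ✓; ∠MUA = 63.50° ✓; |UA| = 11.10 ✓; ∠UAZ = 54.50° ✓; |AZ| = 29.40 ✓; ∠(AZ, ZP) = 90.00° ✓; |ZP| = 15.60 ✓; ∠ZPB = 98.70° ✓; |PB| = 10.60 ✗.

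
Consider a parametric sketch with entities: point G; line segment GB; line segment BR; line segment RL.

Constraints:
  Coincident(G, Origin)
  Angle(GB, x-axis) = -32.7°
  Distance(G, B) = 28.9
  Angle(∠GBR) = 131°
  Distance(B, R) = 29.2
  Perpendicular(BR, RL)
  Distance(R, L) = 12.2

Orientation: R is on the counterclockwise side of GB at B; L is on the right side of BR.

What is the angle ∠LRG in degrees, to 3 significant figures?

114°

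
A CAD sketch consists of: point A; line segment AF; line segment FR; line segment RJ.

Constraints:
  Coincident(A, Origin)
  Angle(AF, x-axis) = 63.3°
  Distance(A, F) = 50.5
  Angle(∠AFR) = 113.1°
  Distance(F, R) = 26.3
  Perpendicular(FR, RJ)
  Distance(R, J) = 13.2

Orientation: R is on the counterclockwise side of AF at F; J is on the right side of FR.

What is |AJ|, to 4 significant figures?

75.40

A is at the origin; AF runs at 63.3° with length 50.5, so F = 50.5·(cos 63.3°, sin 63.3°) = (22.69, 45.12). ∠AFR = 113.1°, so FR runs at 63.3° + (180° − 113.1°) = 130.2° from the x-axis; with |FR| = 26.3, R = F + 26.3·(cos 130.2°, sin 130.2°) = (5.715, 65.20). The perpendicularity gives RJ at right angles to FR; with |RJ| = 13.2 on the right of FR, J = R + 13.2·(0.7638, 0.6455) = (15.80, 73.72). Then |AJ| = |J − A| = 75.40.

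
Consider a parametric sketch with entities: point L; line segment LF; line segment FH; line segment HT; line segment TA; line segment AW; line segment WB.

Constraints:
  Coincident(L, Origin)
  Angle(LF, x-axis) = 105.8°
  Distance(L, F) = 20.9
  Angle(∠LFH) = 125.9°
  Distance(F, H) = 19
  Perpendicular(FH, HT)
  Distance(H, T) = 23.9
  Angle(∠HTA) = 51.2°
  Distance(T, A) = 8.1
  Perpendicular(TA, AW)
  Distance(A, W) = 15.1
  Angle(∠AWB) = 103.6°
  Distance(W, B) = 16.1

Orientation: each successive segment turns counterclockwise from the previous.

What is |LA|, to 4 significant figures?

25.01

L is at the origin; LF runs at 105.8° with length 20.9, so F = (-5.691, 20.11). ∠LFH = 125.9° gives FH at 159.9° from the x-axis; with |FH| = 19.0, H = (-23.53, 26.64). FH ⟂ HT, so HT runs at -110.1°; with |HT| = 23.9, T = (-31.75, 4.196). ∠HTA = 51.2° gives TA at 18.70° from the x-axis; with |TA| = 8.1, A = (-24.07, 6.793). Then |LA| = |A − L| = 25.01.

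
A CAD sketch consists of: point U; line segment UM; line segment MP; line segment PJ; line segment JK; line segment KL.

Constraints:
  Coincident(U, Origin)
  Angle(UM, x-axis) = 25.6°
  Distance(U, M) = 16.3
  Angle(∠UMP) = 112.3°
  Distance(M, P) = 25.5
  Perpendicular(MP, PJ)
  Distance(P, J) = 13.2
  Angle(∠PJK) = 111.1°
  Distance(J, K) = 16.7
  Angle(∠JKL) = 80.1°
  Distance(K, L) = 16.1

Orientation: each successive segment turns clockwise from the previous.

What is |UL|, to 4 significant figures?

17.45

∠PJK = 111.1° gives JK at 159.0° from the x-axis; with |JK| = 16.7, K = (9.180, -13.86). ∠JKL = 80.1° gives KL at 59.10° from the x-axis; with |KL| = 16.1, L = (17.45, -0.04737). Then |UL| = |L − U| = 17.45.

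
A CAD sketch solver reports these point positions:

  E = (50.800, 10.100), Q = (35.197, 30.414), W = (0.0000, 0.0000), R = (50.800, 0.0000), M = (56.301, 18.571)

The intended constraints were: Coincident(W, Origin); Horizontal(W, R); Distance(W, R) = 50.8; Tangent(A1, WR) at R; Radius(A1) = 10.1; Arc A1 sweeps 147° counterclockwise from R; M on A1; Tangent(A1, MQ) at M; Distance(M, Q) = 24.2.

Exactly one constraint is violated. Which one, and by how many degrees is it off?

Tangent(A1, MQ) at M — off by 3.70°.

W = (0.00, 0.00) ✓; W.y = 0.00, R.y = 0.00 ✓; |WR| = 50.80 ✓; ∠(ER, RW) = 90.00° ✓; |ER| = 10.10 ✓; bearing(E→M) − bearing(E→R) = 147.0° ✓; |EM| = 10.10 ✓; ∠(EM, MQ) = 86.30° ✗; |MQ| = 24.20 ✓.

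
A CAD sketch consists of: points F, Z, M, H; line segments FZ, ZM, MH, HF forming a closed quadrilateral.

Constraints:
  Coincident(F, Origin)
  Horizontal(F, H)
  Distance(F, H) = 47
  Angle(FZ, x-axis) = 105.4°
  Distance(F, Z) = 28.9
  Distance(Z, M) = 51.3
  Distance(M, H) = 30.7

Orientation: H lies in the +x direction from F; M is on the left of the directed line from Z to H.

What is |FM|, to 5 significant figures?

53.178

F is at the origin; FH is horizontal with |FH| = 47.0 and H in +x, so H = (47.0, 0). FZ runs at 105.4° with |FZ| = 28.9, so Z = (-7.6746, 27.862). M is determined by |ZM| = 51.3 and |MH| = 30.7 together: it lies at the intersection of circle(Z, 51.3) and circle(H, 30.7). With |ZH| = 61.365, the foot of the radical line on ZH is 44.446 from Z and the perpendicular offset is √(51.3² − 44.446²) = 25.617. Taking the left-of-ZH solution: M = (43.557, 30.506).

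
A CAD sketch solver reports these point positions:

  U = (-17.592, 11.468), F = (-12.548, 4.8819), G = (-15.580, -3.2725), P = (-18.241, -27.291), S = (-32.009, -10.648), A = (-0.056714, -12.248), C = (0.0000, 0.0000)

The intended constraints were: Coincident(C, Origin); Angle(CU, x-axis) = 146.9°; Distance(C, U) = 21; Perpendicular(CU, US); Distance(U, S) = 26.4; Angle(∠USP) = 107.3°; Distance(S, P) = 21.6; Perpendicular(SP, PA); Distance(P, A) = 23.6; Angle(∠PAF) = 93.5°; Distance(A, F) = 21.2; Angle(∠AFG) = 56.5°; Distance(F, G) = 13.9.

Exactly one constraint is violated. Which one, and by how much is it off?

Distance(F, G) = 13.9 — off by 5.20.

C = (0.00, 0.00) ✓; CU at 146.9° ✓; |CU| = 21.00 ✓; ∠(CU, US) = 90.00° ✓; |US| = 26.40 ✓; ∠USP = 107.3° ✓; |SP| = 21.60 ✓; ∠(SP, PA) = 90.00° ✓; |PA| = 23.60 ✓; ∠PAF = 93.50° ✓; |AF| = 21.20 ✓; ∠AFG = 56.50° ✓; |FG| = 8.700 ✗.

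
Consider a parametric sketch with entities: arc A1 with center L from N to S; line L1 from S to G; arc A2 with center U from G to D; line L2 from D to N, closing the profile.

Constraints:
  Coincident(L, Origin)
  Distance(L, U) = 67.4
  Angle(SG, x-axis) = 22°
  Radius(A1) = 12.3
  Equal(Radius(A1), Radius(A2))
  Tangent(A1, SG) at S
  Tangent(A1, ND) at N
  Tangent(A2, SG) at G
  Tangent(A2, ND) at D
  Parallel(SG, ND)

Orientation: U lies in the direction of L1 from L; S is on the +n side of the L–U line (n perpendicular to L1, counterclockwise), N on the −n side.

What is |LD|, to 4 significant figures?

68.51

Tangency of A1 to both parallel lines with radius 12.3 puts S and N at L ± 12.3·n: S = (-4.608, 11.40), N = (4.608, -11.40). Equal radii place G and D the same way about U: G = U + 12.3·n = (57.88, 36.65), D = U − 12.3·n = (67.10, 13.84). Then |LD| = |D − L| = 68.51.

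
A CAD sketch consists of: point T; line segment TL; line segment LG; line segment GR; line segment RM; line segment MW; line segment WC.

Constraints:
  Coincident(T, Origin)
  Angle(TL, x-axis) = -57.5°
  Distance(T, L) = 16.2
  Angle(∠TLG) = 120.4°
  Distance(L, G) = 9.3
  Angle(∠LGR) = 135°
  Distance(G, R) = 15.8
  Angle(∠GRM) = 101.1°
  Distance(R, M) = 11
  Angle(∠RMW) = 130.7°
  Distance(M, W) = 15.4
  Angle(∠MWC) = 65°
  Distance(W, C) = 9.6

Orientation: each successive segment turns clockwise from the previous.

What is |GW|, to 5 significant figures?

24.387

∠GRM = 101.1° gives RM at 119.00° from the x-axis; with |RM| = 11.0, M = (-15.900, -17.177). ∠RMW = 130.7° gives MW at 69.700° from the x-axis; with |MW| = 15.4, W = (-10.558, -2.7338). Then |GW| = |W − G| = 24.387.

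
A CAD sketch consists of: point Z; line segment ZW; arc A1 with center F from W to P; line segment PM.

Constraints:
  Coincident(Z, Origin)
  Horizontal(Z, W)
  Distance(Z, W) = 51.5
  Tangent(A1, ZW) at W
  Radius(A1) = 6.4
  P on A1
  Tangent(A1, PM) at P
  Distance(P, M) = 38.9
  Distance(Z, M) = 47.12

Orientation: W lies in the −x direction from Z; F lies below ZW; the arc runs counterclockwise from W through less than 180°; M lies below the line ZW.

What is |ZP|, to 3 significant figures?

57.0

Checks: |FP| = 6.400 ✓; ∠(FP, PM) = 90.00° ✓; |PM| = 38.90 ✓; |ZM| = 47.12 ✓.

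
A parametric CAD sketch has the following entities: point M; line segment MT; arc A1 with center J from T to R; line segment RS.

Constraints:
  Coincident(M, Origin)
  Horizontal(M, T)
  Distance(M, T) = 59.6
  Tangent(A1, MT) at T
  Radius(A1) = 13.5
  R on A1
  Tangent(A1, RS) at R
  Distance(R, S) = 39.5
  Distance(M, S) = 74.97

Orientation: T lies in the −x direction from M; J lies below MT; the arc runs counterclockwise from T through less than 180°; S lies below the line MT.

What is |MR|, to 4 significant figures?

74.11

Checks: |JT| = 13.50 ✓; |JR| = 13.50 ✓; ∠(JR, RS) = 90.00° ✓; |RS| = 39.50 ✓; |MS| = 74.97 ✓.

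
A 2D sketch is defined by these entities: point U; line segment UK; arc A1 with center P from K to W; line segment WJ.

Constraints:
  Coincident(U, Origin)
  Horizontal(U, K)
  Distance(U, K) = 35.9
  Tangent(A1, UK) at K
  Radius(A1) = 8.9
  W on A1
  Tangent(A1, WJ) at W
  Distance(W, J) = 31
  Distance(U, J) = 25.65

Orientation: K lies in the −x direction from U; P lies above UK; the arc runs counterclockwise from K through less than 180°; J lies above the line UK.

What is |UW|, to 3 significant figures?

29.7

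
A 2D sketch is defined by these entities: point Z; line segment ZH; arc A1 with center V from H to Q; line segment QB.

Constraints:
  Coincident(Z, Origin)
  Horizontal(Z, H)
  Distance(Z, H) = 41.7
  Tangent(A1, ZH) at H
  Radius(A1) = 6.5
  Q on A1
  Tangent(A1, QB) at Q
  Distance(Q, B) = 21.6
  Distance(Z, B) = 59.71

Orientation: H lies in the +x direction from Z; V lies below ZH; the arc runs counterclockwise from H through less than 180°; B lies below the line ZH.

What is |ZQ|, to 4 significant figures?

39.23

Z is at the origin; Z and H share the same y with |ZH| = 41.7 and H on the +x side, so H = (41.70, 0.000). Since A1 is tangent to ZH there, VH ⟂ ZH, so V = H + (0, -6.5) = (41.70, -6.500). Since VQ ⟂ QB (tangency), |VB| = √(6.5² + 21.6²) = 22.56 regardless of where Q sits on A1. So B lies on both circle(Z, 59.71) and circle(V, 22.56); the below-ZH intersection is B = (54.05, -25.38). Q is the foot of the tangent from B: Q = (37.52, -11.48).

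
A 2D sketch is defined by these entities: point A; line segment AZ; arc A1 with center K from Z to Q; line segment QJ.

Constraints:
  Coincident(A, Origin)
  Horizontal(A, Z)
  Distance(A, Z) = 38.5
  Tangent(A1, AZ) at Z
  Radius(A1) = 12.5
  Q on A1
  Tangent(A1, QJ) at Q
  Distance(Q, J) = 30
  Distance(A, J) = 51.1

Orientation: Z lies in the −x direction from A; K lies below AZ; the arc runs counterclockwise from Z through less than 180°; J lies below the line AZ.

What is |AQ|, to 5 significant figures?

52.116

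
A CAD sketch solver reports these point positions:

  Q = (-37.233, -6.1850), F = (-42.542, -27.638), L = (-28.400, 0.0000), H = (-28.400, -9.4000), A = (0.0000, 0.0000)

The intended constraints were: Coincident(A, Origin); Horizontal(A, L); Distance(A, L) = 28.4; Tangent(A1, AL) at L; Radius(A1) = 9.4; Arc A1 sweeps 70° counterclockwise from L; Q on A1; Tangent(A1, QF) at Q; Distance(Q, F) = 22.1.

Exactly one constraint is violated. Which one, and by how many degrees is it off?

Tangent(A1, QF) at Q — off by 6.10°.

A = (0.00, 0.00) ✓; A.y = 0.00, L.y = 0.00 ✓; |AL| = 28.40 ✓; ∠(HL, LA) = 90.00° ✓; |HL| = 9.400 ✓; bearing(H→Q) − bearing(H→L) = 70.00° ✓; |HQ| = 9.400 ✓; ∠(HQ, QF) = 83.90° ✗; |QF| = 22.10 ✓.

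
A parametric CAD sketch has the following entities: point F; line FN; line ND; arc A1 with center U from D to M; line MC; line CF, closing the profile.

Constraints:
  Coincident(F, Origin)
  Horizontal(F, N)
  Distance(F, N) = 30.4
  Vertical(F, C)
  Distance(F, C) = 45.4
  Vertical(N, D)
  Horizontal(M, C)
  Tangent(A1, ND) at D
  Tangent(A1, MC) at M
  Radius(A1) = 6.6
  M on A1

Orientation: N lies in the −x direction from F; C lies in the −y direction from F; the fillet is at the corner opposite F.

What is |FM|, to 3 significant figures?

51.3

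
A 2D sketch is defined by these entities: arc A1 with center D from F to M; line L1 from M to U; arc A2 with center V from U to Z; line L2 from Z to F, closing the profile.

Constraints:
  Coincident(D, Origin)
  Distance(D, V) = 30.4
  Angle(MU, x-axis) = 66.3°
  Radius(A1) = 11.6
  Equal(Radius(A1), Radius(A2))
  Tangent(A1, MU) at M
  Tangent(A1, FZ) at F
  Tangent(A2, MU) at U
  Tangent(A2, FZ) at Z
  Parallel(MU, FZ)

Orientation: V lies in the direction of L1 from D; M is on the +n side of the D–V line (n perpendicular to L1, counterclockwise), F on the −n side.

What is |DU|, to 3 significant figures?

32.5

The slot axis is L1's direction at 66.3°, so u = (cos 66.3°, sin 66.3°) = (0.402, 0.916) and n = (−sin 66.3°, cos 66.3°) = (-0.916, 0.402). D is at the origin and V lies 30.4 along u from D, so V = 30.4·u = (12.2, 27.8). Tangency of A1 to both parallel lines with radius 11.6 puts M and F at D ± 11.6·n: M = (-10.6, 4.66), F = (10.6, -4.66). Equal radii place U and Z the same way about V: U = V + 11.6·n = (1.60, 32.5), Z = V − 11.6·n = (22.8, 23.2). Then |DU| = |U − D| = 32.5.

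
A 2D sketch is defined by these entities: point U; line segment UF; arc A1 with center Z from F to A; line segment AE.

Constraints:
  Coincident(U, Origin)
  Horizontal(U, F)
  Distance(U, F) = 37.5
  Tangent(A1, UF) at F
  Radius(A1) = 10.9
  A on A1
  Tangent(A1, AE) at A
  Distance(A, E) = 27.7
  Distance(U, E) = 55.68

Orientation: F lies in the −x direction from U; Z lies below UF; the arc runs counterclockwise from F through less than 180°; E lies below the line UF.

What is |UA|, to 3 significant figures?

49.9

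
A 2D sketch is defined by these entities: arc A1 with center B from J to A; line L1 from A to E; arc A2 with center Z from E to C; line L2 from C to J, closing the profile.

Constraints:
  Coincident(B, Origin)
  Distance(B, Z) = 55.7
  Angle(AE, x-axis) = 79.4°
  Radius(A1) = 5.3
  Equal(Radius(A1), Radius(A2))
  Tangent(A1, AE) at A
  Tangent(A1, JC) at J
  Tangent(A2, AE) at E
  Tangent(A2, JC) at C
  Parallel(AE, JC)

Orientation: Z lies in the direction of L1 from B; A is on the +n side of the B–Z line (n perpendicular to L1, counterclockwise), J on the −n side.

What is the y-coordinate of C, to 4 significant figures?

53.77

Tangency of A1 to both parallel lines with radius 5.3 puts A and J at B ± 5.3·n: A = (-5.210, 0.9749), J = (5.210, -0.9749). Equal radii place E and C the same way about Z: E = Z + 5.3·n = (5.037, 55.72), C = Z − 5.3·n = (15.46, 53.77). So C.y = 53.77.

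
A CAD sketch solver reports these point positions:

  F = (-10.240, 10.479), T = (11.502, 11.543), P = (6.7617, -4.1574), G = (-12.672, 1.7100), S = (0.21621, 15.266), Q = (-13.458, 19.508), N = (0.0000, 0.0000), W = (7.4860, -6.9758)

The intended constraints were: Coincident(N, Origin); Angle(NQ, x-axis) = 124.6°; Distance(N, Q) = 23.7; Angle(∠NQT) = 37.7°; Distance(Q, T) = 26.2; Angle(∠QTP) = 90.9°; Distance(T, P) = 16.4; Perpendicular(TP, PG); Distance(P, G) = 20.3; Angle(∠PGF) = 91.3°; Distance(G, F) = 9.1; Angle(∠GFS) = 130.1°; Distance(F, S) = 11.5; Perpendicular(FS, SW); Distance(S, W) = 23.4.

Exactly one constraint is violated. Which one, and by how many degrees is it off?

Perpendicular(FS, SW) — off by 6.50°.

N = (0.00, 0.00) ✓; NQ at 124.6° ✓; |NQ| = 23.70 ✓; ∠NQT = 37.70° ✓; |QT| = 26.20 ✓; ∠QTP = 90.90° ✓; |TP| = 16.40 ✓; ∠(TP, PG) = 90.00° ✓; |PG| = 20.30 ✓; ∠PGF = 91.30° ✓; |GF| = 9.100 ✓; ∠GFS = 130.1° ✓; |FS| = 11.50 ✓; ∠(FS, SW) = 96.50° ✗; |SW| = 23.40 ✓.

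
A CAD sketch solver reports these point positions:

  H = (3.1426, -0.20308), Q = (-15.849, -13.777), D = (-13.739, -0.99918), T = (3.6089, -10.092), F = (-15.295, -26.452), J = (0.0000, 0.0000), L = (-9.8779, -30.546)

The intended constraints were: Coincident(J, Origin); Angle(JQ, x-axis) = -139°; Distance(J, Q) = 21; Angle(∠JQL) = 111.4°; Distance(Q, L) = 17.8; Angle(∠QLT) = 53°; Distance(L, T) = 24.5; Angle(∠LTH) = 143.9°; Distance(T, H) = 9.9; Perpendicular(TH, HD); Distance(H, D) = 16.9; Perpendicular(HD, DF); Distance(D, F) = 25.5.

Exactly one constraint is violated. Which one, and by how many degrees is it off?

Perpendicular(HD, DF) — off by 6.20°.

J = (0.00, 0.00) ✓; JQ at -139.0° ✓; |JQ| = 21.00 ✓; ∠JQL = 111.4° ✓; |QL| = 17.80 ✓; ∠QLT = 53.00° ✓; |LT| = 24.50 ✓; ∠LTH = 143.9° ✓; |TH| = 9.900 ✓; ∠(TH, HD) = 90.00° ✓; |HD| = 16.90 ✓; ∠(HD, DF) = 83.80° ✗; |DF| = 25.50 ✓.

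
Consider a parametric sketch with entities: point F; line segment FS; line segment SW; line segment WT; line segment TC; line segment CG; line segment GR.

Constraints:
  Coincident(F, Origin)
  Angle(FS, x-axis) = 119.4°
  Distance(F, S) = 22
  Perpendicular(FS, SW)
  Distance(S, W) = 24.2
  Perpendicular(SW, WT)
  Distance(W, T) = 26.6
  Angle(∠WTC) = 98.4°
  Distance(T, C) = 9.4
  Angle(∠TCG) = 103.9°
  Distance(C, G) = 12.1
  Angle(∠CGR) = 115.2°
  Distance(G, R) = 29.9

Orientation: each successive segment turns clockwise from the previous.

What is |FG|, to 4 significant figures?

11.56

∠WTC = 98.4° gives TC at -142.2° from the x-axis; with |TC| = 9.4, C = (15.91, 2.111). ∠TCG = 103.9° gives CG at 141.7° from the x-axis; with |CG| = 12.1, G = (6.418, 9.610). Then |FG| = |G − F| = 11.56.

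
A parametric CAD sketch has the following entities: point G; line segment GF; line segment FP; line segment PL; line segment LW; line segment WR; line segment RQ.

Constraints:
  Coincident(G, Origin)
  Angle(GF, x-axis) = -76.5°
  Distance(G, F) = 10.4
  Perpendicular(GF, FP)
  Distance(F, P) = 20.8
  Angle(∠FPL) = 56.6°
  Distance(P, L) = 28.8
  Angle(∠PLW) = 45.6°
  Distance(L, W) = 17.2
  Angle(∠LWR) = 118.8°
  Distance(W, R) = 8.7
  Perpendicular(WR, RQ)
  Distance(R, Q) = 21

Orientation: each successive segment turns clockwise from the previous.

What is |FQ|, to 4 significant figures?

27.76

G is at the origin; GF runs at -76.5° with length 10.4, so F = (2.428, -10.11). GF ⟂ FP, so FP runs at -166.5°; with |FP| = 20.8, P = (-17.80, -14.97). ∠FPL = 56.6° gives PL at 70.10° from the x-axis; with |PL| = 28.8, L = (-7.995, 12.11). ∠PLW = 45.6° gives LW at -64.30° from the x-axis; with |LW| = 17.2, W = (-0.5356, -3.387). ∠LWR = 118.8° gives WR at -125.5° from the x-axis; with |WR| = 8.7, R = (-5.588, -10.47). WR ⟂ RQ, so RQ runs at 144.5°; with |RQ| = 21.0, Q = (-22.68, 1.725). Then |FQ| = |Q − F| = 27.76.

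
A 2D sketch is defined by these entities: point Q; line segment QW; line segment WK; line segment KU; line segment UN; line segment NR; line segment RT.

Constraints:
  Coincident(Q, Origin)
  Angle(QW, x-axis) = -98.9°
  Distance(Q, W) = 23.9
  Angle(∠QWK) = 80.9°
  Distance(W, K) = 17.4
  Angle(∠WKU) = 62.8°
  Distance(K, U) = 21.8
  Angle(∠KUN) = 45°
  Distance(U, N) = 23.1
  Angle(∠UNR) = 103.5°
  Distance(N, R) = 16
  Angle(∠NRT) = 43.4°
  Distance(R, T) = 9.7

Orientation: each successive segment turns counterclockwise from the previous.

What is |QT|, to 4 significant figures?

26.31

∠UNR = 103.5° gives NR at -31.10° from the x-axis; with |NR| = 16.0, R = (10.39, -34.48). ∠NRT = 43.4° gives RT at 105.5° from the x-axis; with |RT| = 9.7, T = (7.793, -25.13). Then |QT| = |T − Q| = 26.31.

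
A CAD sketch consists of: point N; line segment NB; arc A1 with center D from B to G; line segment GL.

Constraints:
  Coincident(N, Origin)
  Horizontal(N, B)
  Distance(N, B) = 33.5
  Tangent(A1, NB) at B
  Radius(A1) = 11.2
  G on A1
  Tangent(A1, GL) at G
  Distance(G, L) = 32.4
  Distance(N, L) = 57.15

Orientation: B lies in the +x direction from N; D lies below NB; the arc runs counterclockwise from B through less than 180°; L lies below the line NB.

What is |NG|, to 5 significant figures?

27.607

N is at the origin; NB is horizontal with |NB| = 33.5 and B on the +x side, so B = (33.500, 0.0000). Since A1 is tangent to NB there, DB ⟂ NB, so D = B + (0, -11.2) = (33.500, -11.200). Since DG ⟂ GL (tangency), |DL| = √(11.2² + 32.4²) = 34.281 regardless of where G sits on A1. So L lies on both circle(N, 57.15) and circle(D, 34.281); the below-NB intersection is L = (34.631, -45.463). G is the foot of the tangent from L: G = (23.041, -15.206).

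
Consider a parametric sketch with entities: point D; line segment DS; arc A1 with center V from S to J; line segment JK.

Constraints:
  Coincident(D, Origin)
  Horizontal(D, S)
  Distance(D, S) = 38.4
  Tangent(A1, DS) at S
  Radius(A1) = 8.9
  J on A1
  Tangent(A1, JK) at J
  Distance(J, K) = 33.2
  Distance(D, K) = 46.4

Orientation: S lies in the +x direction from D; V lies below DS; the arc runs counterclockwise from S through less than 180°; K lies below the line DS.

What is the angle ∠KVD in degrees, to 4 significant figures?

77.59°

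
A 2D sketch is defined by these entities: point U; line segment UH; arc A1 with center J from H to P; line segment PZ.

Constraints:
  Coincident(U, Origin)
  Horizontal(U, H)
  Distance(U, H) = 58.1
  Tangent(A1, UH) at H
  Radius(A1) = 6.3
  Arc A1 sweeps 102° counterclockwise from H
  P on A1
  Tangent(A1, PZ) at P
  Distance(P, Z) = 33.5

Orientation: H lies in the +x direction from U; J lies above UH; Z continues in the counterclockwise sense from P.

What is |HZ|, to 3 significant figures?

40.4

U is at the origin; U and H share the same y with |UH| = 58.1 and H on the +x side, so H = (58.1, 0.00). Tangency of A1 to UH means the radius JH is perpendicular to UH, so J = H + (0, 6.3) = (58.1, 6.30). On A1, H sits at bearing -90° from J; a 102° counterclockwise sweep puts P at bearing 12°, so P = J + 6.3·(cos 12°, sin 12°) = (64.3, 7.61). A1 meets PZ tangentially, so JP is at right angles to PZ, so PZ runs along (−sin 12°, cos 12°); with |PZ| = 33.5, Z = (57.3, 40.4). Then |HZ| = |Z − H| = 40.4.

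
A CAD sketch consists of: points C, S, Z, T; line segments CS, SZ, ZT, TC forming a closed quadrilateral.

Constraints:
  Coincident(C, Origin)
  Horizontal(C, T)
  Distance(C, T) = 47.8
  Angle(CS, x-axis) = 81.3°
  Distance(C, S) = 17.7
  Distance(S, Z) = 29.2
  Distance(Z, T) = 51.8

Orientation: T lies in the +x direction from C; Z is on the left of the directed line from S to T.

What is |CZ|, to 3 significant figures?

46.0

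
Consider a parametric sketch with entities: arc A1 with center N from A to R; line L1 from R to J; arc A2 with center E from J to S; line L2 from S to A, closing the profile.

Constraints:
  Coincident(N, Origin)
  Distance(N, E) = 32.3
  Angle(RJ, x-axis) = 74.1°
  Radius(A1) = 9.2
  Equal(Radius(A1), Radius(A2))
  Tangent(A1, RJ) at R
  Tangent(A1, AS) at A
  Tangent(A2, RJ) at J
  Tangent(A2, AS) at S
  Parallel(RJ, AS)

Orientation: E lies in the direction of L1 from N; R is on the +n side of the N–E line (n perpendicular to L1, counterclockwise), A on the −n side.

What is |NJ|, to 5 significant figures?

33.585

Tangency of A1 to both parallel lines with radius 9.2 puts R and A at N ± 9.2·n: R = (-8.8480, 2.5204), A = (8.8480, -2.5204). Equal radii place J and S the same way about E: J = E + 9.2·n = (0.00086272, 33.585), S = E − 9.2·n = (17.697, 28.544). Then |NJ| = |J − N| = 33.585.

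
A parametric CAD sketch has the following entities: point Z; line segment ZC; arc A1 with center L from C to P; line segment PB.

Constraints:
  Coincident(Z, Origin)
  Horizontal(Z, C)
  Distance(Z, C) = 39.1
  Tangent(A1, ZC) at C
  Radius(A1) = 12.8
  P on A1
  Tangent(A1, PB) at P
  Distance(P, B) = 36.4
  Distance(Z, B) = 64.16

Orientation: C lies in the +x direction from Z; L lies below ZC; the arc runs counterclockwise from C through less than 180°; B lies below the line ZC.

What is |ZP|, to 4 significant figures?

31.78

Checks: |LP| = 12.80 ✓; ∠(LP, PB) = 90.00° ✓; |PB| = 36.40 ✓; |ZB| = 64.16 ✓.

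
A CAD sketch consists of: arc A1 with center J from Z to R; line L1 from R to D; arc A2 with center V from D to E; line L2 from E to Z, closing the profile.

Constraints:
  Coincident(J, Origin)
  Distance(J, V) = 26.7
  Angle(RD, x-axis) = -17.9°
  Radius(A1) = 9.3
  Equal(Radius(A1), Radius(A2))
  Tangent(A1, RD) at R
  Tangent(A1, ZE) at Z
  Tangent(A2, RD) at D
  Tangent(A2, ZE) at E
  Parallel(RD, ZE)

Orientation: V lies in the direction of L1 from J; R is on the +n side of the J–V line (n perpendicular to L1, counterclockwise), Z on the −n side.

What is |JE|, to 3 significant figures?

28.3

The slot axis is L1's direction at -17.9°, so u = (cos -17.9°, sin -17.9°) = (0.952, -0.307) and n = (−sin -17.9°, cos -17.9°) = (0.307, 0.952). J is at the origin and V lies 26.7 along u from J, so V = 26.7·u = (25.4, -8.21). Tangency of A1 to both parallel lines with radius 9.3 puts R and Z at J ± 9.3·n: R = (2.86, 8.85), Z = (-2.86, -8.85). Equal radii place D and E the same way about V: D = V + 9.3·n = (28.3, 0.643), E = V − 9.3·n = (22.5, -17.1). Then |JE| = |E − J| = 28.3.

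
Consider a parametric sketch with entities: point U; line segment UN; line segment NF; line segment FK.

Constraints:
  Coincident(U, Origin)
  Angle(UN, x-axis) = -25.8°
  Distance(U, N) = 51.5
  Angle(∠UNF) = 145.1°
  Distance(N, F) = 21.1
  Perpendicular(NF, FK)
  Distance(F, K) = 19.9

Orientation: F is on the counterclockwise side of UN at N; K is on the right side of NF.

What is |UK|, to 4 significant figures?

80.30

U is at the origin; UN runs at -25.8° with length 51.5, so N = 51.5·(cos -25.8°, sin -25.8°) = (46.37, -22.41). ∠UNF = 145.1°, so NF runs at -25.8° + (180° − 145.1°) = 9.100° from the x-axis; with |NF| = 21.1, F = N + 21.1·(cos 9.100°, sin 9.100°) = (67.20, -19.08). The perpendicularity gives FK at right angles to NF; with |FK| = 19.9 on the right of NF, K = F + 19.9·(0.1582, -0.9874) = (70.35, -38.73). Then |UK| = |K − U| = 80.30.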